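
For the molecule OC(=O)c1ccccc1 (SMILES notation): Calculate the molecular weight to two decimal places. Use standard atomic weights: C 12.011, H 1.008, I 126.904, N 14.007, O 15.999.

122.12 g/mol

First, the molecular formula is C7H6O2 (counting implicit H from valence).
  C: 7 × 12.011 = 84.077
  H: 6 × 1.008 = 6.048
  O: 2 × 15.999 = 31.998
Sum: 7×12.011 + 6×1.008 + 2×15.999 = 122.123 → 122.12 g/mol.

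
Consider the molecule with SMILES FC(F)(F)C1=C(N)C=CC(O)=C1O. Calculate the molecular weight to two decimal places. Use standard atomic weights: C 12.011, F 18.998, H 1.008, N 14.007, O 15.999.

193.12 g/mol

First, the molecular formula is C7H6F3NO2 (counting implicit H from valence).
  C: 7 × 12.011 = 84.077
  F: 3 × 18.998 = 56.994
  H: 6 × 1.008 = 6.048
  N: 1 × 14.007 = 14.007
  O: 2 × 15.999 = 31.998
Sum: 7×12.011 + 3×18.998 + 6×1.008 + 1×14.007 + 2×15.999 = 193.124 → 193.12 g/mol.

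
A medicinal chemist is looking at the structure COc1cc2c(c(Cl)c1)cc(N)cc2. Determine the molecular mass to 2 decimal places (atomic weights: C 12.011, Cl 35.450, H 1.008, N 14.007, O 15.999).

207.66 g/mol

First, the molecular formula is C11H10ClNO (counting implicit H from valence).
  C: 11 × 12.011 = 132.121
  Cl: 1 × 35.450 = 35.450
  H: 10 × 1.008 = 10.080
  N: 1 × 14.007 = 14.007
  O: 1 × 15.999 = 15.999
Sum: 11×12.011 + 1×35.450 + 10×1.008 + 1×14.007 + 1×15.999 = 207.657 → 207.66 g/mol.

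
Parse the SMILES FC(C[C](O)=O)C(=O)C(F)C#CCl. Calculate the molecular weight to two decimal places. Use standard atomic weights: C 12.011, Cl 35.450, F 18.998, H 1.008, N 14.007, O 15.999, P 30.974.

210.56 g/mol

First, the molecular formula is C7H5ClF2O3 (counting implicit H from valence).
  C: 7 × 12.011 = 84.077
  Cl: 1 × 35.450 = 35.450
  F: 2 × 18.998 = 37.996
  H: 5 × 1.008 = 5.040
  O: 3 × 15.999 = 47.997
Sum: 7×12.011 + 1×35.450 + 2×18.998 + 5×1.008 + 3×15.999 = 210.560 → 210.56 g/mol.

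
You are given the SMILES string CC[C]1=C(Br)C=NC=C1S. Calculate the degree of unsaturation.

4

Degree of unsaturation = (number of rings) + (number of π bonds).
Ring closures in the SMILES: 1.
π bonds: 3 double bonds (each 1 DoU) → 3 DoU from unsaturation.
Total DoU = 1 + 3 = 4.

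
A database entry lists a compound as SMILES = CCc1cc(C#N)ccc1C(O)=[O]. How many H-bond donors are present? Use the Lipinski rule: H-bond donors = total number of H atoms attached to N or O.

1

Donors: find every N or O and count the H atoms it carries.
  atom 7 (N): bond orders sum to 3 → 0 H
  atom 12 (O): bond orders sum to 1 → 1 H
  atom 13 (O): bond orders sum to 2 → 0 H
Lipinski HBD = 1.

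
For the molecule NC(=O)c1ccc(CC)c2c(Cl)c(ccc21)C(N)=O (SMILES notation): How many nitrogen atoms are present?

2

Scan the SMILES for N atoms (remember two-letter symbols like Cl and Br are single atoms).
Nitrogen count: 2.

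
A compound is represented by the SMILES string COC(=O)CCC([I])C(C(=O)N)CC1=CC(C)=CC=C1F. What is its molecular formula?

C15H19FINO3

Walk through each heavy atom and fill implicit hydrogens from standard valence (C 4, N 3, O 2, S 2, halogen 1):
  atom 1: C, bond orders sum to 1 (valence 4) → 3 H
  atom 2: O, bond orders sum to 2 (valence 2) → 0 H
  atom 3: C, bond orders sum to 4 (valence 4) → 0 H
  atom 4: O, bond orders sum to 2 (valence 2) → 0 H
  atom 5: C, bond orders sum to 2 (valence 4) → 2 H
  atom 6: C, bond orders sum to 2 (valence 4) → 2 H
  atom 7: C, bond orders sum to 3 (valence 4) → 1 H
  atom 8: I with explicit H count 0
  atom 9: C, bond orders sum to 3 (valence 4) → 1 H
  atom 10: C, bond orders sum to 4 (valence 4) → 0 H
  atom 11: O, bond orders sum to 2 (valence 2) → 0 H
  atom 12: N, bond orders sum to 1 (valence 3) → 2 H
  atom 13: C, bond orders sum to 2 (valence 4) → 2 H
  atom 14: C, bond orders sum to 4 (valence 4) → 0 H
  atom 15: C, bond orders sum to 3 (valence 4) → 1 H
  atom 16: C, bond orders sum to 4 (valence 4) → 0 H
  atom 17: C, bond orders sum to 1 (valence 4) → 3 H
  atom 18: C, bond orders sum to 3 (valence 4) → 1 H
  atom 19: C, bond orders sum to 3 (valence 4) → 1 H
  atom 20: C, bond orders sum to 4 (valence 4) → 0 H
  atom 21: F (halogen, monovalent) → 0 H
Totals → C:15, H:19, F:1, I:1, N:1, O:3.
In Hill order: C15H19FINO3.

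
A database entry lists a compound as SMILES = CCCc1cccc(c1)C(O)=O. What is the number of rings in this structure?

In SMILES, each pair of matching ring-closure digits denotes one ring-closing bond; the number of such bonds equals the number of independent rings.
Ring-closure bonds here: 1.

1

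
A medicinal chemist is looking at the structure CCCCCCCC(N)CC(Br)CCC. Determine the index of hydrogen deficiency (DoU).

Degree of unsaturation = (number of rings) + (number of π bonds).
Ring closures in the SMILES: 0.
π bonds: none → 0 DoU from unsaturation.
Total DoU = 0 + 0 = 0.

0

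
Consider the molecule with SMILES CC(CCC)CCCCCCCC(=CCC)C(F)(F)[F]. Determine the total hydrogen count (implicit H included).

31

Walk through each heavy atom and fill implicit hydrogens from standard valence (C 4, N 3, O 2, S 2, halogen 1):
  atom 1: C, bond orders sum to 1 (valence 4) → 3 H
  atom 2: C, bond orders sum to 3 (valence 4) → 1 H
  atom 3: C, bond orders sum to 2 (valence 4) → 2 H
  atom 4: C, bond orders sum to 2 (valence 4) → 2 H
  atom 5: C, bond orders sum to 1 (valence 4) → 3 H
  atom 6: C, bond orders sum to 2 (valence 4) → 2 H
  atom 7: C, bond orders sum to 2 (valence 4) → 2 H
  atom 8: C, bond orders sum to 2 (valence 4) → 2 H
  atom 9: C, bond orders sum to 2 (valence 4) → 2 H
  atom 10: C, bond orders sum to 2 (valence 4) → 2 H
  atom 11: C, bond orders sum to 2 (valence 4) → 2 H
  atom 12: C, bond orders sum to 2 (valence 4) → 2 H
  atom 13: C, bond orders sum to 4 (valence 4) → 0 H
  atom 14: C, bond orders sum to 3 (valence 4) → 1 H
  atom 15: C, bond orders sum to 2 (valence 4) → 2 H
  atom 16: C, bond orders sum to 1 (valence 4) → 3 H
  atom 17: C, bond orders sum to 4 (valence 4) → 0 H
  atom 18: F (halogen, monovalent) → 0 H
  atom 19: F (halogen, monovalent) → 0 H
  atom 20: F with explicit H count 0
Total hydrogens: 31.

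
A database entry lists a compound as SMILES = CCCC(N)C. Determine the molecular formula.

Walk through each heavy atom and fill implicit hydrogens from standard valence (C 4, N 3, O 2, S 2, halogen 1):
  atom 1: C, bond orders sum to 1 (valence 4) → 3 H
  atom 2: C, bond orders sum to 2 (valence 4) → 2 H
  atom 3: C, bond orders sum to 2 (valence 4) → 2 H
  atom 4: C, bond orders sum to 3 (valence 4) → 1 H
  atom 5: N, bond orders sum to 1 (valence 3) → 2 H
  atom 6: C, bond orders sum to 1 (valence 4) → 3 H
Totals → C:5, H:13, N:1.

C5H13N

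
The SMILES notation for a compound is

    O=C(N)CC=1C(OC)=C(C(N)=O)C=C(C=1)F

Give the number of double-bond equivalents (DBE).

Degree of unsaturation = (number of rings) + (number of π bonds).
Ring closures in the SMILES: 1.
π bonds: 5 double bonds (each 1 DoU) → 5 DoU from unsaturation.
Total DoU = 1 + 5 = 6.

6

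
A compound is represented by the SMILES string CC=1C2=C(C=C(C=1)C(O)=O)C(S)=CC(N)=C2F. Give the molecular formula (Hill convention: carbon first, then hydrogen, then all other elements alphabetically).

C12H10FNO2S

Walk through each heavy atom and fill implicit hydrogens from standard valence (C 4, N 3, O 2, S 2, halogen 1):
  atom 1: C, bond orders sum to 1 (valence 4) → 3 H
  atom 2: C, bond orders sum to 4 (valence 4) → 0 H
  atom 3: C, bond orders sum to 4 (valence 4) → 0 H
  atom 4: C, bond orders sum to 4 (valence 4) → 0 H
  atom 5: C, bond orders sum to 3 (valence 4) → 1 H
  atom 6: C, bond orders sum to 4 (valence 4) → 0 H
  atom 7: C, bond orders sum to 3 (valence 4) → 1 H
  atom 8: C, bond orders sum to 4 (valence 4) → 0 H
  atom 9: O, bond orders sum to 1 (valence 2) → 1 H
  atom 10: O, bond orders sum to 2 (valence 2) → 0 H
  atom 11: C, bond orders sum to 4 (valence 4) → 0 H
  atom 12: S, bond orders sum to 1 (valence 2) → 1 H
  atom 13: C, bond orders sum to 3 (valence 4) → 1 H
  atom 14: C, bond orders sum to 4 (valence 4) → 0 H
  atom 15: N, bond orders sum to 1 (valence 3) → 2 H
  atom 16: C, bond orders sum to 4 (valence 4) → 0 H
  atom 17: F (halogen, monovalent) → 0 H
Totals → C:12, H:10, F:1, N:1, O:2, S:1.
In Hill order: C12H10FNO2S.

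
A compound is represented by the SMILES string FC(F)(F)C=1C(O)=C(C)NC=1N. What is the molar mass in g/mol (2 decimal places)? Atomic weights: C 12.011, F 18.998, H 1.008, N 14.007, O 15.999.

180.13 g/mol

First, the molecular formula is C6H7F3N2O (counting implicit H from valence).
  C: 6 × 12.011 = 72.066
  F: 3 × 18.998 = 56.994
  H: 7 × 1.008 = 7.056
  N: 2 × 14.007 = 28.014
  O: 1 × 15.999 = 15.999
Sum: 6×12.011 + 3×18.998 + 7×1.008 + 2×14.007 + 1×15.999 = 180.129 → 180.13 g/mol.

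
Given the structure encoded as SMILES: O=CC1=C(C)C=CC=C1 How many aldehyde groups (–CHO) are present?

1

The aldehyde motif appears at heavy-atom position 2 in the SMILES.
Aldehyde count: 1.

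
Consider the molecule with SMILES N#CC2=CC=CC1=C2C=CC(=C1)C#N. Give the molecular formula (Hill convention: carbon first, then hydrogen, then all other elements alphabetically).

Walk through each heavy atom and fill implicit hydrogens from standard valence (C 4, N 3, O 2, S 2, halogen 1):
  atom 1: N, bond orders sum to 3 (valence 3) → 0 H
  atom 2: C, bond orders sum to 4 (valence 4) → 0 H
  atom 3: C, bond orders sum to 4 (valence 4) → 0 H
  atom 4: C, bond orders sum to 3 (valence 4) → 1 H
  atom 5: C, bond orders sum to 3 (valence 4) → 1 H
  atom 6: C, bond orders sum to 3 (valence 4) → 1 H
  atom 7: C, bond orders sum to 4 (valence 4) → 0 H
  atom 8: C, bond orders sum to 4 (valence 4) → 0 H
  atom 9: C, bond orders sum to 3 (valence 4) → 1 H
  atom 10: C, bond orders sum to 3 (valence 4) → 1 H
  atom 11: C, bond orders sum to 4 (valence 4) → 0 H
  atom 12: C, bond orders sum to 3 (valence 4) → 1 H
  atom 13: C, bond orders sum to 4 (valence 4) → 0 H
  atom 14: N, bond orders sum to 3 (valence 3) → 0 H
Totals → C:12, H:6, N:2.

C12H6N2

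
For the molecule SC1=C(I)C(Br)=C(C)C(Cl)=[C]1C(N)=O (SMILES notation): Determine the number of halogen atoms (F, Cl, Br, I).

3

Halogen atoms appear at heavy-atom positions 4, 6, 10 (1×Br, 1×Cl, 1×I).
Other groups present: 1 amide, 1 thiol.
Halogen count: 3.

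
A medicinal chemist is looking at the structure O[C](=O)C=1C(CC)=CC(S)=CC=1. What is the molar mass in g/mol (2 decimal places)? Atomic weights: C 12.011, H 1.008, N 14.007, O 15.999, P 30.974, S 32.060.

182.24 g/mol

First, the molecular formula is C9H10O2S (counting implicit H from valence).
  C: 9 × 12.011 = 108.099
  H: 10 × 1.008 = 10.080
  O: 2 × 15.999 = 31.998
  S: 1 × 32.060 = 32.060
Sum: 9×12.011 + 10×1.008 + 2×15.999 + 1×32.060 = 182.237 → 182.24 g/mol.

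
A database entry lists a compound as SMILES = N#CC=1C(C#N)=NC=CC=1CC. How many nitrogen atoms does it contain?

3

Scan the SMILES for N atoms (remember two-letter symbols like Cl and Br are single atoms).
Nitrogen count: 3.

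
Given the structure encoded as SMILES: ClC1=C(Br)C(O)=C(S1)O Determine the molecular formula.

C4H2BrClO2S

Walk through each heavy atom and fill implicit hydrogens from standard valence (C 4, N 3, O 2, S 2, halogen 1):
  atom 1: Cl (halogen, monovalent) → 0 H
  atom 2: C, bond orders sum to 4 (valence 4) → 0 H
  atom 3: C, bond orders sum to 4 (valence 4) → 0 H
  atom 4: Br (halogen, monovalent) → 0 H
  atom 5: C, bond orders sum to 4 (valence 4) → 0 H
  atom 6: O, bond orders sum to 1 (valence 2) → 1 H
  atom 7: C, bond orders sum to 4 (valence 4) → 0 H
  atom 8: S, bond orders sum to 2 (valence 2) → 0 H
  atom 9: O, bond orders sum to 1 (valence 2) → 1 H
Totals → C:4, H:2, Br:1, Cl:1, O:2, S:1.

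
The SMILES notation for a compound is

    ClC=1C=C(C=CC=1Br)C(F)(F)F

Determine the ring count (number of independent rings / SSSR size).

In SMILES, each pair of matching ring-closure digits denotes one ring-closing bond; the number of such bonds equals the number of independent rings.
Ring-closure bonds here: 1.

1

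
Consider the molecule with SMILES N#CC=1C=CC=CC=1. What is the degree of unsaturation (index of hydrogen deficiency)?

Degree of unsaturation = (number of rings) + (number of π bonds).
Ring closures in the SMILES: 1.
π bonds: 3 double bonds (each 1 DoU), 1 triple bond (each 2 DoU) → 5 DoU from unsaturation.
Total DoU = 1 + 5 = 6.

6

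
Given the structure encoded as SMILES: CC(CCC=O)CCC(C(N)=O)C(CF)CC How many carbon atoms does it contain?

13

Count every carbon token in the SMILES (each C, including those in ring-closure positions and inside branches).
Carbon count: 13.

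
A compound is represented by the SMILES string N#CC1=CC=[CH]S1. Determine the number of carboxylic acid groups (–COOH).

0

Scan the SMILES for the carboxylic acid motif — none present.
Groups that are present: 1 nitrile.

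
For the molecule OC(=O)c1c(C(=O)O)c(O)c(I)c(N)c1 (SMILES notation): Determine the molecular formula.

Walk through each heavy atom and fill implicit hydrogens from standard valence (C 4, N 3, O 2, S 2, halogen 1); for lowercase aromatic atoms, an aromatic c carries 1 H when it has two neighbours and 0 H with three, and aromatic n carries 0 H:
  atom 1: O, bond orders sum to 1 (valence 2) → 1 H
  atom 2: C, bond orders sum to 4 (valence 4) → 0 H
  atom 3: O, bond orders sum to 2 (valence 2) → 0 H
  atom 4: aromatic c, 3 neighbours → 0 H
  atom 5: aromatic c, 3 neighbours → 0 H
  atom 6: C, bond orders sum to 4 (valence 4) → 0 H
  atom 7: O, bond orders sum to 2 (valence 2) → 0 H
  atom 8: O, bond orders sum to 1 (valence 2) → 1 H
  atom 9: aromatic c, 3 neighbours → 0 H
  atom 10: O, bond orders sum to 1 (valence 2) → 1 H
  atom 11: aromatic c, 3 neighbours → 0 H
  atom 12: I (halogen, monovalent) → 0 H
  atom 13: aromatic c, 3 neighbours → 0 H
  atom 14: N, bond orders sum to 1 (valence 3) → 2 H
  atom 15: aromatic c, 2 neighbours → 1 H
Totals → C:8, H:6, I:1, N:1, O:5.
In Hill order: C8H6INO5.

C8H6INO5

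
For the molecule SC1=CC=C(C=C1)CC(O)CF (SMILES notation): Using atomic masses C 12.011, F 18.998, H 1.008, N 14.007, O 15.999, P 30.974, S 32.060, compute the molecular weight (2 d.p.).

186.24 g/mol

First, the molecular formula is C9H11FOS (counting implicit H from valence).
  C: 9 × 12.011 = 108.099
  F: 1 × 18.998 = 18.998
  H: 11 × 1.008 = 11.088
  O: 1 × 15.999 = 15.999
  S: 1 × 32.060 = 32.060
Sum: 9×12.011 + 1×18.998 + 11×1.008 + 1×15.999 + 1×32.060 = 186.244 → 186.24 g/mol.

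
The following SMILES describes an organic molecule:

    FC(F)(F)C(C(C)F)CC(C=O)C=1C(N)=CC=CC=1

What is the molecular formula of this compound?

C13H15F4NO

Walk through each heavy atom and fill implicit hydrogens from standard valence (C 4, N 3, O 2, S 2, halogen 1):
  atom 1: F (halogen, monovalent) → 0 H
  atom 2: C, bond orders sum to 4 (valence 4) → 0 H
  atom 3: F (halogen, monovalent) → 0 H
  atom 4: F (halogen, monovalent) → 0 H
  atom 5: C, bond orders sum to 3 (valence 4) → 1 H
  atom 6: C, bond orders sum to 3 (valence 4) → 1 H
  atom 7: C, bond orders sum to 1 (valence 4) → 3 H
  atom 8: F (halogen, monovalent) → 0 H
  atom 9: C, bond orders sum to 2 (valence 4) → 2 H
  atom 10: C, bond orders sum to 3 (valence 4) → 1 H
  atom 11: C, bond orders sum to 3 (valence 4) → 1 H
  atom 12: O, bond orders sum to 2 (valence 2) → 0 H
  atom 13: C, bond orders sum to 4 (valence 4) → 0 H
  atom 14: C, bond orders sum to 4 (valence 4) → 0 H
  atom 15: N, bond orders sum to 1 (valence 3) → 2 H
  atom 16: C, bond orders sum to 3 (valence 4) → 1 H
  atom 17: C, bond orders sum to 3 (valence 4) → 1 H
  atom 18: C, bond orders sum to 3 (valence 4) → 1 H
  atom 19: C, bond orders sum to 3 (valence 4) → 1 H
Totals → C:13, H:15, F:4, N:1, O:1.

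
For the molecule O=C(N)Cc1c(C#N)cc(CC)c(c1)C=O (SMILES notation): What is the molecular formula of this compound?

Walk through each heavy atom and fill implicit hydrogens from standard valence (C 4, N 3, O 2, S 2, halogen 1); for lowercase aromatic atoms, an aromatic c carries 1 H when it has two neighbours and 0 H with three, and aromatic n carries 0 H:
  atom 1: O, bond orders sum to 2 (valence 2) → 0 H
  atom 2: C, bond orders sum to 4 (valence 4) → 0 H
  atom 3: N, bond orders sum to 1 (valence 3) → 2 H
  atom 4: C, bond orders sum to 2 (valence 4) → 2 H
  atom 5: aromatic c, 3 neighbours → 0 H
  atom 6: aromatic c, 3 neighbours → 0 H
  atom 7: C, bond orders sum to 4 (valence 4) → 0 H
  atom 8: N, bond orders sum to 3 (valence 3) → 0 H
  atom 9: aromatic c, 2 neighbours → 1 H
  atom 10: aromatic c, 3 neighbours → 0 H
  atom 11: C, bond orders sum to 2 (valence 4) → 2 H
  atom 12: C, bond orders sum to 1 (valence 4) → 3 H
  atom 13: aromatic c, 3 neighbours → 0 H
  atom 14: aromatic c, 2 neighbours → 1 H
  atom 15: C, bond orders sum to 3 (valence 4) → 1 H
  atom 16: O, bond orders sum to 2 (valence 2) → 0 H
Totals → C:12, H:12, N:2, O:2.

C12H12N2O2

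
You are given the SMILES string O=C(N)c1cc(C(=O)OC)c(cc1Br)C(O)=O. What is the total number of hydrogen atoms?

Walk through each heavy atom and fill implicit hydrogens from standard valence (C 4, N 3, O 2, S 2, halogen 1); for lowercase aromatic atoms, an aromatic c carries 1 H when it has two neighbours and 0 H with three, and aromatic n carries 0 H:
  atom 1: O, bond orders sum to 2 (valence 2) → 0 H
  atom 2: C, bond orders sum to 4 (valence 4) → 0 H
  atom 3: N, bond orders sum to 1 (valence 3) → 2 H
  atom 4: aromatic c, 3 neighbours → 0 H
  atom 5: aromatic c, 2 neighbours → 1 H
  atom 6: aromatic c, 3 neighbours → 0 H
  atom 7: C, bond orders sum to 4 (valence 4) → 0 H
  atom 8: O, bond orders sum to 2 (valence 2) → 0 H
  atom 9: O, bond orders sum to 2 (valence 2) → 0 H
  atom 10: C, bond orders sum to 1 (valence 4) → 3 H
  atom 11: aromatic c, 3 neighbours → 0 H
  atom 12: aromatic c, 2 neighbours → 1 H
  atom 13: aromatic c, 3 neighbours → 0 H
  atom 14: Br (halogen, monovalent) → 0 H
  atom 15: C, bond orders sum to 4 (valence 4) → 0 H
  atom 16: O, bond orders sum to 1 (valence 2) → 1 H
  atom 17: O, bond orders sum to 2 (valence 2) → 0 H
Total hydrogens: 8.

8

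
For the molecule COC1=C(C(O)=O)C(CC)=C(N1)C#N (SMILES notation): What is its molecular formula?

Walk through each heavy atom and fill implicit hydrogens from standard valence (C 4, N 3, O 2, S 2, halogen 1):
  atom 1: C, bond orders sum to 1 (valence 4) → 3 H
  atom 2: O, bond orders sum to 2 (valence 2) → 0 H
  atom 3: C, bond orders sum to 4 (valence 4) → 0 H
  atom 4: C, bond orders sum to 4 (valence 4) → 0 H
  atom 5: C, bond orders sum to 4 (valence 4) → 0 H
  atom 6: O, bond orders sum to 1 (valence 2) → 1 H
  atom 7: O, bond orders sum to 2 (valence 2) → 0 H
  atom 8: C, bond orders sum to 4 (valence 4) → 0 H
  atom 9: C, bond orders sum to 2 (valence 4) → 2 H
  atom 10: C, bond orders sum to 1 (valence 4) → 3 H
  atom 11: C, bond orders sum to 4 (valence 4) → 0 H
  atom 12: N, bond orders sum to 2 (valence 3) → 1 H
  atom 13: C, bond orders sum to 4 (valence 4) → 0 H
  atom 14: N, bond orders sum to 3 (valence 3) → 0 H
Totals → C:9, H:10, N:2, O:3.
In Hill order: C9H10N2O3.

C9H10N2O3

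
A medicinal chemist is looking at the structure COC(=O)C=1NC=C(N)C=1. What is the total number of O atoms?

Scan the SMILES for O atoms (remember two-letter symbols like Cl and Br are single atoms).
Oxygen count: 2.

2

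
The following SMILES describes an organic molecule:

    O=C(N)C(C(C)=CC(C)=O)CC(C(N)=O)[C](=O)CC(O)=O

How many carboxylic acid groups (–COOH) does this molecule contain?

1

The carboxylic acid motif appears at heavy-atom position 19 in the SMILES.
Other groups present: 1 alkene, 2 amide, 2 ketone.
Carboxylic acid count: 1.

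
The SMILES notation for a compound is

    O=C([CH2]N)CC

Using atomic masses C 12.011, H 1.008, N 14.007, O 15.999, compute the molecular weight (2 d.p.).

First, the molecular formula is C4H9NO (counting implicit H from valence).
  C: 4 × 12.011 = 48.044
  H: 9 × 1.008 = 9.072
  N: 1 × 14.007 = 14.007
  O: 1 × 15.999 = 15.999
Sum: 4×12.011 + 9×1.008 + 1×14.007 + 1×15.999 = 87.122 → 87.12 g/mol.

87.12 g/mol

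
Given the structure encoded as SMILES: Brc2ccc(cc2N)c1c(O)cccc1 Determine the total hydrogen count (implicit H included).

Walk through each heavy atom and fill implicit hydrogens from standard valence (C 4, N 3, O 2, S 2, halogen 1); for lowercase aromatic atoms, an aromatic c carries 1 H when it has two neighbours and 0 H with three, and aromatic n carries 0 H:
  atom 1: Br (halogen, monovalent) → 0 H
  atom 2: aromatic c, 3 neighbours → 0 H
  atom 3: aromatic c, 2 neighbours → 1 H
  atom 4: aromatic c, 2 neighbours → 1 H
  atom 5: aromatic c, 3 neighbours → 0 H
  atom 6: aromatic c, 2 neighbours → 1 H
  atom 7: aromatic c, 3 neighbours → 0 H
  atom 8: N, bond orders sum to 1 (valence 3) → 2 H
  atom 9: aromatic c, 3 neighbours → 0 H
  atom 10: aromatic c, 3 neighbours → 0 H
  atom 11: O, bond orders sum to 1 (valence 2) → 1 H
  atom 12: aromatic c, 2 neighbours → 1 H
  atom 13: aromatic c, 2 neighbours → 1 H
  atom 14: aromatic c, 2 neighbours → 1 H
  atom 15: aromatic c, 2 neighbours → 1 H
Total hydrogens: 10.

10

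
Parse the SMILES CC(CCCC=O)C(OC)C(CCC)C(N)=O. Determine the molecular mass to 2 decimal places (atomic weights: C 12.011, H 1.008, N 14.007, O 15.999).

First, the molecular formula is C13H25NO3 (counting implicit H from valence).
  C: 13 × 12.011 = 156.143
  H: 25 × 1.008 = 25.200
  N: 1 × 14.007 = 14.007
  O: 3 × 15.999 = 47.997
Sum: 13×12.011 + 25×1.008 + 1×14.007 + 3×15.999 = 243.347 → 243.35 g/mol.

243.35 g/mol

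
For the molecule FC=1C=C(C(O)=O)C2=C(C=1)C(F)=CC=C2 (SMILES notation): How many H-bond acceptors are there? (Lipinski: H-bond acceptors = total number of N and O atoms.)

N atoms: 0; O atoms: 2.
Lipinski HBA = 0 + 2 = 2.

2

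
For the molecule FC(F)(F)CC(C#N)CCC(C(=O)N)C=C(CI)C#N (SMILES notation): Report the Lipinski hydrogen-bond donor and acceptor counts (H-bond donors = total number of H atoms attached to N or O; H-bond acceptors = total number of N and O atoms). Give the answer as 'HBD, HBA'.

2, 4

Donors: find every N or O and count the H atoms it carries.
  atom 8 (N): bond orders sum to 3 → 0 H
  atom 13 (O): bond orders sum to 2 → 0 H
  atom 14 (N): bond orders sum to 1 → 2 H
  atom 20 (N): bond orders sum to 3 → 0 H
Lipinski HBD = 2.
Acceptors: N atoms = 3, O atoms = 1 → HBA = 4.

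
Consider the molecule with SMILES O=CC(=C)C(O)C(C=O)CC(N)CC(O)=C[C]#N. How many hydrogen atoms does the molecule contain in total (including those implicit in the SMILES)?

16

Walk through each heavy atom and fill implicit hydrogens from standard valence (C 4, N 3, O 2, S 2, halogen 1):
  atom 1: O, bond orders sum to 2 (valence 2) → 0 H
  atom 2: C, bond orders sum to 3 (valence 4) → 1 H
  atom 3: C, bond orders sum to 4 (valence 4) → 0 H
  atom 4: C, bond orders sum to 2 (valence 4) → 2 H
  atom 5: C, bond orders sum to 3 (valence 4) → 1 H
  atom 6: O, bond orders sum to 1 (valence 2) → 1 H
  atom 7: C, bond orders sum to 3 (valence 4) → 1 H
  atom 8: C, bond orders sum to 3 (valence 4) → 1 H
  atom 9: O, bond orders sum to 2 (valence 2) → 0 H
  atom 10: C, bond orders sum to 2 (valence 4) → 2 H
  atom 11: C, bond orders sum to 3 (valence 4) → 1 H
  atom 12: N, bond orders sum to 1 (valence 3) → 2 H
  atom 13: C, bond orders sum to 2 (valence 4) → 2 H
  atom 14: C, bond orders sum to 4 (valence 4) → 0 H
  atom 15: O, bond orders sum to 1 (valence 2) → 1 H
  atom 16: C, bond orders sum to 3 (valence 4) → 1 H
  atom 17: C with explicit H count 0
  atom 18: N, bond orders sum to 3 (valence 3) → 0 H
Total hydrogens: 16.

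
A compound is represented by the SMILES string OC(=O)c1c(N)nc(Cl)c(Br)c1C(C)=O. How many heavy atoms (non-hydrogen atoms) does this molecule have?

15

Every atom symbol written in the SMILES (organic subset) is one heavy atom; implicit H are not written.
Heavy atoms by element → Br:1, C:8, Cl:1, N:2, O:3.
Total: 15.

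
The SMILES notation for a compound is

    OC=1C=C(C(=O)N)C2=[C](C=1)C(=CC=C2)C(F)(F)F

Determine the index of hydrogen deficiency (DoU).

8

Molecular formula: C12H8F3NO2.
DoU = (2C + 2 + N − H − X) / 2, where X is the halogen count and O/S are ignored.
    = (2·12 + 2 + 1 − 8 − 3) / 2 = 16 / 2 = 8.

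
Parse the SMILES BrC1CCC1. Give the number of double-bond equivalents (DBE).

Degree of unsaturation = (number of rings) + (number of π bonds).
Ring closures in the SMILES: 1.
π bonds: none → 0 DoU from unsaturation.
Total DoU = 1 + 0 = 1.

1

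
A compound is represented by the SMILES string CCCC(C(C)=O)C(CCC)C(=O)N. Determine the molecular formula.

Walk through each heavy atom and fill implicit hydrogens from standard valence (C 4, N 3, O 2, S 2, halogen 1):
  atom 1: C, bond orders sum to 1 (valence 4) → 3 H
  atom 2: C, bond orders sum to 2 (valence 4) → 2 H
  atom 3: C, bond orders sum to 2 (valence 4) → 2 H
  atom 4: C, bond orders sum to 3 (valence 4) → 1 H
  atom 5: C, bond orders sum to 4 (valence 4) → 0 H
  atom 6: C, bond orders sum to 1 (valence 4) → 3 H
  atom 7: O, bond orders sum to 2 (valence 2) → 0 H
  atom 8: C, bond orders sum to 3 (valence 4) → 1 H
  atom 9: C, bond orders sum to 2 (valence 4) → 2 H
  atom 10: C, bond orders sum to 2 (valence 4) → 2 H
  atom 11: C, bond orders sum to 1 (valence 4) → 3 H
  atom 12: C, bond orders sum to 4 (valence 4) → 0 H
  atom 13: O, bond orders sum to 2 (valence 2) → 0 H
  atom 14: N, bond orders sum to 1 (valence 3) → 2 H
Totals → C:11, H:21, N:1, O:2.
In Hill order: C11H21NO2.

C11H21NO2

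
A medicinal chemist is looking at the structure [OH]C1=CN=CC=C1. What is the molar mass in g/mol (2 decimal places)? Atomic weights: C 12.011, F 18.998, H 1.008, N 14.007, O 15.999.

First, the molecular formula is C5H5NO (counting implicit H from valence).
  C: 5 × 12.011 = 60.055
  H: 5 × 1.008 = 5.040
  N: 1 × 14.007 = 14.007
  O: 1 × 15.999 = 15.999
Sum: 5×12.011 + 5×1.008 + 1×14.007 + 1×15.999 = 95.101 → 95.10 g/mol.

95.10 g/mol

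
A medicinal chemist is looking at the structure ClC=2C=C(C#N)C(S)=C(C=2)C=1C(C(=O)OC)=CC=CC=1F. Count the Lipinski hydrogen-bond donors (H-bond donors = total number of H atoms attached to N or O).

0

Donors: find every N or O and count the H atoms it carries.
  atom 6 (N): bond orders sum to 3 → 0 H
  atom 14 (O): bond orders sum to 2 → 0 H
  atom 15 (O): bond orders sum to 2 → 0 H
Lipinski HBD = 0.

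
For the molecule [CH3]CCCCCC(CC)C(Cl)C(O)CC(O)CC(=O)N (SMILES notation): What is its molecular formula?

Walk through each heavy atom and fill implicit hydrogens from standard valence (C 4, N 3, O 2, S 2, halogen 1):
  atom 1: C with explicit H count 3
  atom 2: C, bond orders sum to 2 (valence 4) → 2 H
  atom 3: C, bond orders sum to 2 (valence 4) → 2 H
  atom 4: C, bond orders sum to 2 (valence 4) → 2 H
  atom 5: C, bond orders sum to 2 (valence 4) → 2 H
  atom 6: C, bond orders sum to 2 (valence 4) → 2 H
  atom 7: C, bond orders sum to 3 (valence 4) → 1 H
  atom 8: C, bond orders sum to 2 (valence 4) → 2 H
  atom 9: C, bond orders sum to 1 (valence 4) → 3 H
  atom 10: C, bond orders sum to 3 (valence 4) → 1 H
  atom 11: Cl (halogen, monovalent) → 0 H
  atom 12: C, bond orders sum to 3 (valence 4) → 1 H
  atom 13: O, bond orders sum to 1 (valence 2) → 1 H
  atom 14: C, bond orders sum to 2 (valence 4) → 2 H
  atom 15: C, bond orders sum to 3 (valence 4) → 1 H
  atom 16: O, bond orders sum to 1 (valence 2) → 1 H
  atom 17: C, bond orders sum to 2 (valence 4) → 2 H
  atom 18: C, bond orders sum to 4 (valence 4) → 0 H
  atom 19: O, bond orders sum to 2 (valence 2) → 0 H
  atom 20: N, bond orders sum to 1 (valence 3) → 2 H
Totals → C:15, H:30, Cl:1, N:1, O:3.

C15H30ClNO3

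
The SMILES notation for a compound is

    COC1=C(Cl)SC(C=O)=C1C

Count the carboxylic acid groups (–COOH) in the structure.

Scan the SMILES for the carboxylic acid motif — none present.
Groups that are present: 1 aldehyde, 1 ether.

0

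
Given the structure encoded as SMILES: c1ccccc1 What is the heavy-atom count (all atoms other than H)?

6

Every atom symbol written in the SMILES (organic subset) is one heavy atom; implicit H are not written.
Heavy atoms by element → C:6.
Total: 6.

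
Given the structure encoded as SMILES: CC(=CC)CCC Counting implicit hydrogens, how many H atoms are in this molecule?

14

Walk through each heavy atom and fill implicit hydrogens from standard valence (C 4, N 3, O 2, S 2, halogen 1):
  atom 1: C, bond orders sum to 1 (valence 4) → 3 H
  atom 2: C, bond orders sum to 4 (valence 4) → 0 H
  atom 3: C, bond orders sum to 3 (valence 4) → 1 H
  atom 4: C, bond orders sum to 1 (valence 4) → 3 H
  atom 5: C, bond orders sum to 2 (valence 4) → 2 H
  atom 6: C, bond orders sum to 2 (valence 4) → 2 H
  atom 7: C, bond orders sum to 1 (valence 4) → 3 H
Total hydrogens: 14.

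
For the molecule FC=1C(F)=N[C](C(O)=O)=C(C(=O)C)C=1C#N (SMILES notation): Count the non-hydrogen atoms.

16

Every atom symbol written in the SMILES (organic subset) is one heavy atom; implicit H are not written.
Heavy atoms by element → C:9, F:2, N:2, O:3.
Total: 16.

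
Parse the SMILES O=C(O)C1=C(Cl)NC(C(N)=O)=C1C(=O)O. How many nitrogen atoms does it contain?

2

Scan the SMILES for N atoms (remember two-letter symbols like Cl and Br are single atoms).
Nitrogen count: 2.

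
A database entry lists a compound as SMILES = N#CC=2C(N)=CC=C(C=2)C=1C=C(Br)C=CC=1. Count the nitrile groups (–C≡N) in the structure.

1

The nitrile motif appears at heavy-atom position 2 in the SMILES.
Other groups present: 1 primary amine.
Nitrile count: 1.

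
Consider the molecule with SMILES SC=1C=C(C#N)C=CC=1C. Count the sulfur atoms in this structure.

1

Scan the SMILES for S atoms (remember two-letter symbols like Cl and Br are single atoms).
Sulfur count: 1.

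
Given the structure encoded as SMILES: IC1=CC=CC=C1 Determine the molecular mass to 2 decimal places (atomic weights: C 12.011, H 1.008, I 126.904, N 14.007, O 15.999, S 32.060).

First, the molecular formula is C6H5I (counting implicit H from valence).
  C: 6 × 12.011 = 72.066
  H: 5 × 1.008 = 5.040
  I: 1 × 126.904 = 126.904
Sum: 6×12.011 + 5×1.008 + 1×126.904 = 204.010 → 204.01 g/mol.

204.01 g/mol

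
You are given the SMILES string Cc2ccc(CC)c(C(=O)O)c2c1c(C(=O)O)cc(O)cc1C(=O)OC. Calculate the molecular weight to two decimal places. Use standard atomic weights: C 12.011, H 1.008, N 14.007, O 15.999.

First, the molecular formula is C19H18O7 (counting implicit H from valence).
  C: 19 × 12.011 = 228.209
  H: 18 × 1.008 = 18.144
  O: 7 × 15.999 = 111.993
Sum: 19×12.011 + 18×1.008 + 7×15.999 = 358.346 → 358.35 g/mol.

358.35 g/mol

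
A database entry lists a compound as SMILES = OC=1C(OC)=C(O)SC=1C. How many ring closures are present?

1

In SMILES, each pair of matching ring-closure digits denotes one ring-closing bond; the number of such bonds equals the number of independent rings.
Ring-closure bonds here: 1.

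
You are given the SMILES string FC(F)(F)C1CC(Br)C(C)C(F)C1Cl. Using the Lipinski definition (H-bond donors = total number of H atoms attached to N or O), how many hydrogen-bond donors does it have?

Donors: find every N or O and count the H atoms it carries.
  (no N or O atoms present)
Lipinski HBD = 0.

0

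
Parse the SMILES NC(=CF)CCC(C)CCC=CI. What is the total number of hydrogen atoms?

17

Walk through each heavy atom and fill implicit hydrogens from standard valence (C 4, N 3, O 2, S 2, halogen 1):
  atom 1: N, bond orders sum to 1 (valence 3) → 2 H
  atom 2: C, bond orders sum to 4 (valence 4) → 0 H
  atom 3: C, bond orders sum to 3 (valence 4) → 1 H
  atom 4: F (halogen, monovalent) → 0 H
  atom 5: C, bond orders sum to 2 (valence 4) → 2 H
  atom 6: C, bond orders sum to 2 (valence 4) → 2 H
  atom 7: C, bond orders sum to 3 (valence 4) → 1 H
  atom 8: C, bond orders sum to 1 (valence 4) → 3 H
  atom 9: C, bond orders sum to 2 (valence 4) → 2 H
  atom 10: C, bond orders sum to 2 (valence 4) → 2 H
  atom 11: C, bond orders sum to 3 (valence 4) → 1 H
  atom 12: C, bond orders sum to 3 (valence 4) → 1 H
  atom 13: I (halogen, monovalent) → 0 H
Total hydrogens: 17.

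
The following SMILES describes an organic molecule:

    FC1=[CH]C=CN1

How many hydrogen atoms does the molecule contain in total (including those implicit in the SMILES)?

Walk through each heavy atom and fill implicit hydrogens from standard valence (C 4, N 3, O 2, S 2, halogen 1):
  atom 1: F (halogen, monovalent) → 0 H
  atom 2: C, bond orders sum to 4 (valence 4) → 0 H
  atom 3: C with explicit H count 1
  atom 4: C, bond orders sum to 3 (valence 4) → 1 H
  atom 5: C, bond orders sum to 3 (valence 4) → 1 H
  atom 6: N, bond orders sum to 2 (valence 3) → 1 H
Total hydrogens: 4.

4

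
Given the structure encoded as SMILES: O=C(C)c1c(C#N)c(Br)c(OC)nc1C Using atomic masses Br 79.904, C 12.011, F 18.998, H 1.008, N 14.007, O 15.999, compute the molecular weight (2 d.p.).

First, the molecular formula is C10H9BrN2O2 (counting implicit H from valence).
  Br: 1 × 79.904 = 79.904
  C: 10 × 12.011 = 120.110
  H: 9 × 1.008 = 9.072
  N: 2 × 14.007 = 28.014
  O: 2 × 15.999 = 31.998
Sum: 1×79.904 + 10×12.011 + 9×1.008 + 2×14.007 + 2×15.999 = 269.098 → 269.10 g/mol.

269.10 g/mol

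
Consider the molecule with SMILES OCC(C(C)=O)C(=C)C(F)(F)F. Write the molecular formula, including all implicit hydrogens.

C7H9F3O2

Walk through each heavy atom and fill implicit hydrogens from standard valence (C 4, N 3, O 2, S 2, halogen 1):
  atom 1: O, bond orders sum to 1 (valence 2) → 1 H
  atom 2: C, bond orders sum to 2 (valence 4) → 2 H
  atom 3: C, bond orders sum to 3 (valence 4) → 1 H
  atom 4: C, bond orders sum to 4 (valence 4) → 0 H
  atom 5: C, bond orders sum to 1 (valence 4) → 3 H
  atom 6: O, bond orders sum to 2 (valence 2) → 0 H
  atom 7: C, bond orders sum to 4 (valence 4) → 0 H
  atom 8: C, bond orders sum to 2 (valence 4) → 2 H
  atom 9: C, bond orders sum to 4 (valence 4) → 0 H
  atom 10: F (halogen, monovalent) → 0 H
  atom 11: F (halogen, monovalent) → 0 H
  atom 12: F (halogen, monovalent) → 0 H
Totals → C:7, H:9, F:3, O:2.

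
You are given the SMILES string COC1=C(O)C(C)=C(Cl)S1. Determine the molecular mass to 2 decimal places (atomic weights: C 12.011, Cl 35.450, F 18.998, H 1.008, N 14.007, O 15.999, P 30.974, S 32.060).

First, the molecular formula is C6H7ClO2S (counting implicit H from valence).
  C: 6 × 12.011 = 72.066
  Cl: 1 × 35.450 = 35.450
  H: 7 × 1.008 = 7.056
  O: 2 × 15.999 = 31.998
  S: 1 × 32.060 = 32.060
Sum: 6×12.011 + 1×35.450 + 7×1.008 + 2×15.999 + 1×32.060 = 178.630 → 178.63 g/mol.

178.63 g/mol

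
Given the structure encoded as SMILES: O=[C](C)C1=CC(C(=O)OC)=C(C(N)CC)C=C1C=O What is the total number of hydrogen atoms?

17

Walk through each heavy atom and fill implicit hydrogens from standard valence (C 4, N 3, O 2, S 2, halogen 1):
  atom 1: O, bond orders sum to 2 (valence 2) → 0 H
  atom 2: C with explicit H count 0
  atom 3: C, bond orders sum to 1 (valence 4) → 3 H
  atom 4: C, bond orders sum to 4 (valence 4) → 0 H
  atom 5: C, bond orders sum to 3 (valence 4) → 1 H
  atom 6: C, bond orders sum to 4 (valence 4) → 0 H
  atom 7: C, bond orders sum to 4 (valence 4) → 0 H
  atom 8: O, bond orders sum to 2 (valence 2) → 0 H
  atom 9: O, bond orders sum to 2 (valence 2) → 0 H
  atom 10: C, bond orders sum to 1 (valence 4) → 3 H
  atom 11: C, bond orders sum to 4 (valence 4) → 0 H
  atom 12: C, bond orders sum to 3 (valence 4) → 1 H
  atom 13: N, bond orders sum to 1 (valence 3) → 2 H
  atom 14: C, bond orders sum to 2 (valence 4) → 2 H
  atom 15: C, bond orders sum to 1 (valence 4) → 3 H
  atom 16: C, bond orders sum to 3 (valence 4) → 1 H
  atom 17: C, bond orders sum to 4 (valence 4) → 0 H
  atom 18: C, bond orders sum to 3 (valence 4) → 1 H
  atom 19: O, bond orders sum to 2 (valence 2) → 0 H
Total hydrogens: 17.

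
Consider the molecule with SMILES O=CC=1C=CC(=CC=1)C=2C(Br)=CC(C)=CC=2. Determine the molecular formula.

Walk through each heavy atom and fill implicit hydrogens from standard valence (C 4, N 3, O 2, S 2, halogen 1):
  atom 1: O, bond orders sum to 2 (valence 2) → 0 H
  atom 2: C, bond orders sum to 3 (valence 4) → 1 H
  atom 3: C, bond orders sum to 4 (valence 4) → 0 H
  atom 4: C, bond orders sum to 3 (valence 4) → 1 H
  atom 5: C, bond orders sum to 3 (valence 4) → 1 H
  atom 6: C, bond orders sum to 4 (valence 4) → 0 H
  atom 7: C, bond orders sum to 3 (valence 4) → 1 H
  atom 8: C, bond orders sum to 3 (valence 4) → 1 H
  atom 9: C, bond orders sum to 4 (valence 4) → 0 H
  atom 10: C, bond orders sum to 4 (valence 4) → 0 H
  atom 11: Br (halogen, monovalent) → 0 H
  atom 12: C, bond orders sum to 3 (valence 4) → 1 H
  atom 13: C, bond orders sum to 4 (valence 4) → 0 H
  atom 14: C, bond orders sum to 1 (valence 4) → 3 H
  atom 15: C, bond orders sum to 3 (valence 4) → 1 H
  atom 16: C, bond orders sum to 3 (valence 4) → 1 H
Totals → C:14, H:11, Br:1, O:1.

C14H11BrO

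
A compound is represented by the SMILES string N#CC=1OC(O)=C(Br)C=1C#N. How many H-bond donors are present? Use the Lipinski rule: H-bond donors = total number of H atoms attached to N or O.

1

Donors: find every N or O and count the H atoms it carries.
  atom 1 (N): bond orders sum to 3 → 0 H
  atom 4 (O): bond orders sum to 2 → 0 H
  atom 6 (O): bond orders sum to 1 → 1 H
  atom 11 (N): bond orders sum to 3 → 0 H
Lipinski HBD = 1.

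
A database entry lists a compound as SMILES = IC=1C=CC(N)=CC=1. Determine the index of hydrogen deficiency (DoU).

4

Molecular formula: C6H6IN.
DoU = (2C + 2 + N − H − X) / 2, where X is the halogen count and O/S are ignored.
    = (2·6 + 2 + 1 − 6 − 1) / 2 = 8 / 2 = 4.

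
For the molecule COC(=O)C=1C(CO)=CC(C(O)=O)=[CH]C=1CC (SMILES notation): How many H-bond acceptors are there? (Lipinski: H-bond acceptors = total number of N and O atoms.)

5

N atoms: 0; O atoms: 5.
Lipinski HBA = 0 + 5 = 5.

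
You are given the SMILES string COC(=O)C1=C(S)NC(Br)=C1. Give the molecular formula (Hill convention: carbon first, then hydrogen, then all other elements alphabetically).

C6H6BrNO2S

Walk through each heavy atom and fill implicit hydrogens from standard valence (C 4, N 3, O 2, S 2, halogen 1):
  atom 1: C, bond orders sum to 1 (valence 4) → 3 H
  atom 2: O, bond orders sum to 2 (valence 2) → 0 H
  atom 3: C, bond orders sum to 4 (valence 4) → 0 H
  atom 4: O, bond orders sum to 2 (valence 2) → 0 H
  atom 5: C, bond orders sum to 4 (valence 4) → 0 H
  atom 6: C, bond orders sum to 4 (valence 4) → 0 H
  atom 7: S, bond orders sum to 1 (valence 2) → 1 H
  atom 8: N, bond orders sum to 2 (valence 3) → 1 H
  atom 9: C, bond orders sum to 4 (valence 4) → 0 H
  atom 10: Br (halogen, monovalent) → 0 H
  atom 11: C, bond orders sum to 3 (valence 4) → 1 H
Totals → C:6, H:6, Br:1, N:1, O:2, S:1.
In Hill order: C6H6BrNO2S.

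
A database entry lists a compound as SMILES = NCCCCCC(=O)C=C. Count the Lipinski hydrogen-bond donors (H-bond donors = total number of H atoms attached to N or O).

2

Donors: find every N or O and count the H atoms it carries.
  atom 1 (N): bond orders sum to 1 → 2 H
  atom 8 (O): bond orders sum to 2 → 0 H
Lipinski HBD = 2.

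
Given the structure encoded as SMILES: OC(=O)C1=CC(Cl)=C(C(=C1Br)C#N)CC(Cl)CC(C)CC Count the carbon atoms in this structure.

15

Count every carbon token in the SMILES (each C, including those in ring-closure positions and inside branches).
Carbon count: 15.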